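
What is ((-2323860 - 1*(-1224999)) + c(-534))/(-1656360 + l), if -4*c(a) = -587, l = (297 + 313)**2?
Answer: 4394857/5137040 ≈ 0.85552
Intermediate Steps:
l = 372100 (l = 610**2 = 372100)
c(a) = 587/4 (c(a) = -1/4*(-587) = 587/4)
((-2323860 - 1*(-1224999)) + c(-534))/(-1656360 + l) = ((-2323860 - 1*(-1224999)) + 587/4)/(-1656360 + 372100) = ((-2323860 + 1224999) + 587/4)/(-1284260) = (-1098861 + 587/4)*(-1/1284260) = -4394857/4*(-1/1284260) = 4394857/5137040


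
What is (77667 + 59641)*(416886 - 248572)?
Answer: 23110858712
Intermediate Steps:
(77667 + 59641)*(416886 - 248572) = 137308*168314 = 23110858712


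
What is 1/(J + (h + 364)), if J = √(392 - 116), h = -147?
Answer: 217/46813 - 2*√69/46813 ≈ 0.0042806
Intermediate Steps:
J = 2*√69 (J = √276 = 2*√69 ≈ 16.613)
1/(J + (h + 364)) = 1/(2*√69 + (-147 + 364)) = 1/(2*√69 + 217) = 1/(217 + 2*√69)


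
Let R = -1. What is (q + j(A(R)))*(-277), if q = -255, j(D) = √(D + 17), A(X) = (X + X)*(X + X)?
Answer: 70635 - 277*√21 ≈ 69366.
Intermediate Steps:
A(X) = 4*X² (A(X) = (2*X)*(2*X) = 4*X²)
j(D) = √(17 + D)
(q + j(A(R)))*(-277) = (-255 + √(17 + 4*(-1)²))*(-277) = (-255 + √(17 + 4*1))*(-277) = (-255 + √(17 + 4))*(-277) = (-255 + √21)*(-277) = 70635 - 277*√21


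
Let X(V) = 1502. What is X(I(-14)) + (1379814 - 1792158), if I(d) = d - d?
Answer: -410842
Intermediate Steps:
I(d) = 0
X(I(-14)) + (1379814 - 1792158) = 1502 + (1379814 - 1792158) = 1502 - 412344 = -410842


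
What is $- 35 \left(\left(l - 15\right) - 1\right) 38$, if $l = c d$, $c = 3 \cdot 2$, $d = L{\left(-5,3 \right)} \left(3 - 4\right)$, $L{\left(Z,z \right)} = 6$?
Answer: $69160$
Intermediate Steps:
$d = -6$ ($d = 6 \left(3 - 4\right) = 6 \left(-1\right) = -6$)
$c = 6$
$l = -36$ ($l = 6 \left(-6\right) = -36$)
$- 35 \left(\left(l - 15\right) - 1\right) 38 = - 35 \left(\left(-36 - 15\right) - 1\right) 38 = - 35 \left(-51 - 1\right) 38 = \left(-35\right) \left(-52\right) 38 = 1820 \cdot 38 = 69160$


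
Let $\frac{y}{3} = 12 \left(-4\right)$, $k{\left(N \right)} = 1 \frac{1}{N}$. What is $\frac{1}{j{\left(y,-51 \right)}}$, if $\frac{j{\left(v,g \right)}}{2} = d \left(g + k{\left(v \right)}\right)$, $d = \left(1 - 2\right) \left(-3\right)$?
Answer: $- \frac{24}{7345} \approx -0.0032675$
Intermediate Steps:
$k{\left(N \right)} = \frac{1}{N}$
$d = 3$ ($d = \left(-1\right) \left(-3\right) = 3$)
$y = -144$ ($y = 3 \cdot 12 \left(-4\right) = 3 \left(-48\right) = -144$)
$j{\left(v,g \right)} = 6 g + \frac{6}{v}$ ($j{\left(v,g \right)} = 2 \cdot 3 \left(g + \frac{1}{v}\right) = 2 \left(3 g + \frac{3}{v}\right) = 6 g + \frac{6}{v}$)
$\frac{1}{j{\left(y,-51 \right)}} = \frac{1}{6 \left(-51\right) + \frac{6}{-144}} = \frac{1}{-306 + 6 \left(- \frac{1}{144}\right)} = \frac{1}{-306 - \frac{1}{24}} = \frac{1}{- \frac{7345}{24}} = - \frac{24}{7345}$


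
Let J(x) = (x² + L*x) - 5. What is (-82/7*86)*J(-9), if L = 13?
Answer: 289132/7 ≈ 41305.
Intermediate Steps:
J(x) = -5 + x² + 13*x (J(x) = (x² + 13*x) - 5 = -5 + x² + 13*x)
(-82/7*86)*J(-9) = (-82/7*86)*(-5 + (-9)² + 13*(-9)) = (-82*⅐*86)*(-5 + 81 - 117) = -82/7*86*(-41) = -7052/7*(-41) = 289132/7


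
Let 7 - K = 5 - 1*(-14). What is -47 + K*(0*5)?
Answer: -47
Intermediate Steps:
K = -12 (K = 7 - (5 - 1*(-14)) = 7 - (5 + 14) = 7 - 1*19 = 7 - 19 = -12)
-47 + K*(0*5) = -47 - 0*5 = -47 - 12*0 = -47 + 0 = -47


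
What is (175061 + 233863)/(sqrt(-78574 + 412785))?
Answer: 408924*sqrt(334211)/334211 ≈ 707.35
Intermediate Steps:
(175061 + 233863)/(sqrt(-78574 + 412785)) = 408924/(sqrt(334211)) = 408924*(sqrt(334211)/334211) = 408924*sqrt(334211)/334211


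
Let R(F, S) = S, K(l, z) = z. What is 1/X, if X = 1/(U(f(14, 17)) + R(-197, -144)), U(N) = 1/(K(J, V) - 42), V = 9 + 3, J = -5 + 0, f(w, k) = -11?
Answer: -4321/30 ≈ -144.03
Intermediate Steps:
J = -5
V = 12
U(N) = -1/30 (U(N) = 1/(12 - 42) = 1/(-30) = -1/30)
X = -30/4321 (X = 1/(-1/30 - 144) = 1/(-4321/30) = -30/4321 ≈ -0.0069428)
1/X = 1/(-30/4321) = -4321/30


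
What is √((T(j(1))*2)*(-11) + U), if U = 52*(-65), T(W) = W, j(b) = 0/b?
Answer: 26*I*√5 ≈ 58.138*I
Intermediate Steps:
j(b) = 0
U = -3380
√((T(j(1))*2)*(-11) + U) = √((0*2)*(-11) - 3380) = √(0*(-11) - 3380) = √(0 - 3380) = √(-3380) = 26*I*√5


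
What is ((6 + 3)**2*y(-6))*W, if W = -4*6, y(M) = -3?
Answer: 5832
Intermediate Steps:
W = -24
((6 + 3)**2*y(-6))*W = ((6 + 3)**2*(-3))*(-24) = (9**2*(-3))*(-24) = (81*(-3))*(-24) = -243*(-24) = 5832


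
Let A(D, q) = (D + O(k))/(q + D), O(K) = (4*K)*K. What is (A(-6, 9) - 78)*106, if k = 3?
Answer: -7208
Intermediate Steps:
O(K) = 4*K²
A(D, q) = (36 + D)/(D + q) (A(D, q) = (D + 4*3²)/(q + D) = (D + 4*9)/(D + q) = (D + 36)/(D + q) = (36 + D)/(D + q))
(A(-6, 9) - 78)*106 = ((36 - 6)/(-6 + 9) - 78)*106 = (30/3 - 78)*106 = ((⅓)*30 - 78)*106 = (10 - 78)*106 = -68*106 = -7208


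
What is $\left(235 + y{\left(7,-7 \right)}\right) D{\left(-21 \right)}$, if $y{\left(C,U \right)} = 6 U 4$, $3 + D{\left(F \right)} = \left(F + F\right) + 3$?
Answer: $-2814$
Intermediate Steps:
$D{\left(F \right)} = 2 F$ ($D{\left(F \right)} = -3 + \left(\left(F + F\right) + 3\right) = -3 + \left(2 F + 3\right) = -3 + \left(3 + 2 F\right) = 2 F$)
$y{\left(C,U \right)} = 24 U$
$\left(235 + y{\left(7,-7 \right)}\right) D{\left(-21 \right)} = \left(235 + 24 \left(-7\right)\right) 2 \left(-21\right) = \left(235 - 168\right) \left(-42\right) = 67 \left(-42\right) = -2814$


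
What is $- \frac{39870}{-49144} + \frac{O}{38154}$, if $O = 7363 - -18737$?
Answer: $\frac{233654865}{156253348} \approx 1.4954$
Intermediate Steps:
$O = 26100$ ($O = 7363 + 18737 = 26100$)
$- \frac{39870}{-49144} + \frac{O}{38154} = - \frac{39870}{-49144} + \frac{26100}{38154} = \left(-39870\right) \left(- \frac{1}{49144}\right) + 26100 \cdot \frac{1}{38154} = \frac{19935}{24572} + \frac{4350}{6359} = \frac{233654865}{156253348}$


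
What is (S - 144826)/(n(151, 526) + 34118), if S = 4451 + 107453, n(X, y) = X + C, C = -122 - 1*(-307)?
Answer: -16461/17227 ≈ -0.95553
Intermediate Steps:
C = 185 (C = -122 + 307 = 185)
n(X, y) = 185 + X (n(X, y) = X + 185 = 185 + X)
S = 111904
(S - 144826)/(n(151, 526) + 34118) = (111904 - 144826)/((185 + 151) + 34118) = -32922/(336 + 34118) = -32922/34454 = -32922*1/34454 = -16461/17227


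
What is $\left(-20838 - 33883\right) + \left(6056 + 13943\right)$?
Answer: $-34722$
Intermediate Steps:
$\left(-20838 - 33883\right) + \left(6056 + 13943\right) = -54721 + 19999 = -34722$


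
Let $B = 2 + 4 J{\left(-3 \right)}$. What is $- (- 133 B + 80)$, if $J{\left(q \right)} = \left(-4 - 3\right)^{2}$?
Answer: $26254$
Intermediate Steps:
$J{\left(q \right)} = 49$ ($J{\left(q \right)} = \left(-7\right)^{2} = 49$)
$B = 198$ ($B = 2 + 4 \cdot 49 = 2 + 196 = 198$)
$- (- 133 B + 80) = - (\left(-133\right) 198 + 80) = - (-26334 + 80) = \left(-1\right) \left(-26254\right) = 26254$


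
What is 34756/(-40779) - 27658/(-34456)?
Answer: -34843577/702540612 ≈ -0.049597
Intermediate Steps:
34756/(-40779) - 27658/(-34456) = 34756*(-1/40779) - 27658*(-1/34456) = -34756/40779 + 13829/17228 = -34843577/702540612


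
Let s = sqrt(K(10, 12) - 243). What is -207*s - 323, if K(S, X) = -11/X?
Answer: -323 - 69*I*sqrt(8781)/2 ≈ -323.0 - 3232.9*I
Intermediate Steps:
s = I*sqrt(8781)/6 (s = sqrt(-11/12 - 243) = sqrt(-2927/12) = I*sqrt(8781)/6 ≈ 15.618*I)
-207*s - 323 = -69*I*sqrt(8781)/2 - 323 = -323 - 69*I*sqrt(8781)/2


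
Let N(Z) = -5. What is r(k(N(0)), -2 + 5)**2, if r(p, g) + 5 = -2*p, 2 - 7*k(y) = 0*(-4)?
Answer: 1521/49 ≈ 31.041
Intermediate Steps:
k(y) = 2/7 (k(y) = 2/7 - 0*(-4) = 2/7 - 1/7*0 = 2/7 + 0 = 2/7)
r(p, g) = -5 - 2*p
r(k(N(0)), -2 + 5)**2 = (-5 - 2*2/7)**2 = (-5 - 4/7)**2 = (-39/7)**2 = 1521/49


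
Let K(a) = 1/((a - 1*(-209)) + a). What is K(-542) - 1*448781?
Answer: -392683376/875 ≈ -4.4878e+5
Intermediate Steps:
K(a) = 1/(209 + 2*a) (K(a) = 1/((a + 209) + a) = 1/((209 + a) + a) = 1/(209 + 2*a))
K(-542) - 1*448781 = 1/(209 + 2*(-542)) - 1*448781 = 1/(209 - 1084) - 448781 = 1/(-875) - 448781 = -1/875 - 448781 = -392683376/875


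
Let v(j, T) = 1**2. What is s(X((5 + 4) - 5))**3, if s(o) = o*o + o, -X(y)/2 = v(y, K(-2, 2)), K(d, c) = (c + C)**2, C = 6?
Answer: 8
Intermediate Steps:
K(d, c) = (6 + c)**2 (K(d, c) = (c + 6)**2 = (6 + c)**2)
v(j, T) = 1
X(y) = -2 (X(y) = -2*1 = -2)
s(o) = o + o**2 (s(o) = o**2 + o = o + o**2)
s(X((5 + 4) - 5))**3 = (-2*(1 - 2))**3 = (-2*(-1))**3 = 2**3 = 8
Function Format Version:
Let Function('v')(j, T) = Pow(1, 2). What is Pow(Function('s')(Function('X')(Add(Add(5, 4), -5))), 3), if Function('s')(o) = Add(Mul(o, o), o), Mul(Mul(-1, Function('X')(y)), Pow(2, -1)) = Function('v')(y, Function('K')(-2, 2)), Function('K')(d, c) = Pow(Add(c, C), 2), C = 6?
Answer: 8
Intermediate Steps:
Function('K')(d, c) = Pow(Add(6, c), 2) (Function('K')(d, c) = Pow(Add(c, 6), 2) = Pow(Add(6, c), 2))
Function('v')(j, T) = 1
Function('X')(y) = -2 (Function('X')(y) = Mul(-2, 1) = -2)
Function('s')(o) = Add(o, Pow(o, 2)) (Function('s')(o) = Add(Pow(o, 2), o) = Add(o, Pow(o, 2)))
Pow(Function('s')(Function('X')(Add(Add(5, 4), -5))), 3) = Pow(Mul(-2, Add(1, -2)), 3) = Pow(Mul(-2, -1), 3) = Pow(2, 3) = 8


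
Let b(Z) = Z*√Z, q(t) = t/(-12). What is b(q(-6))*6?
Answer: 3*√2/2 ≈ 2.1213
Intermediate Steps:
q(t) = -t/12 (q(t) = t*(-1/12) = -t/12)
b(Z) = Z^(3/2)
b(q(-6))*6 = (-1/12*(-6))^(3/2)*6 = (½)^(3/2)*6 = (√2/4)*6 = 3*√2/2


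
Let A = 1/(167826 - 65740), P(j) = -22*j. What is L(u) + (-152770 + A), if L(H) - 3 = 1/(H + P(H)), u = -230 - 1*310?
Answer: -88425758967827/578827620 ≈ -1.5277e+5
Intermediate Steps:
A = 1/102086 ≈ 9.7957e-6
u = -540 (u = -230 - 310 = -540)
L(H) = 3 - 1/(21*H) (L(H) = 3 + 1/(H - 22*H) = 3 + 1/(-21*H) = 3 - 1/(21*H))
L(u) + (-152770 + A) = (3 - 1/21/(-540)) + (-152770 + 1/102086) = (3 - 1/21*(-1/540)) - 15595678219/102086 = (3 + 1/11340) - 15595678219/102086 = 34021/11340 - 15595678219/102086 = -88425758967827/578827620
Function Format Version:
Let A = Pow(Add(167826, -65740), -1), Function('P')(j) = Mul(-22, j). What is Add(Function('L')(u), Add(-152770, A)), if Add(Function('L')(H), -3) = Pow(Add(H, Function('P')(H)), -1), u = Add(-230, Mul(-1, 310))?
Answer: Rational(-88425758967827, 578827620) ≈ -1.5277e+5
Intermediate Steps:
A = Rational(1, 102086) (A = Pow(102086, -1) = Rational(1, 102086) ≈ 9.7957e-6)
u = -540 (u = Add(-230, -310) = -540)
Function('L')(H) = Add(3, Mul(Rational(-1, 21), Pow(H, -1))) (Function('L')(H) = Add(3, Pow(Add(H, Mul(-22, H)), -1)) = Add(3, Pow(Mul(-21, H), -1)) = Add(3, Mul(Rational(-1, 21), Pow(H, -1))))
Add(Function('L')(u), Add(-152770, A)) = Add(Add(3, Mul(Rational(-1, 21), Pow(-540, -1))), Add(-152770, Rational(1, 102086))) = Add(Add(3, Mul(Rational(-1, 21), Rational(-1, 540))), Rational(-15595678219, 102086)) = Add(Add(3, Rational(1, 11340)), Rational(-15595678219, 102086)) = Add(Rational(34021, 11340), Rational(-15595678219, 102086)) = Rational(-88425758967827, 578827620)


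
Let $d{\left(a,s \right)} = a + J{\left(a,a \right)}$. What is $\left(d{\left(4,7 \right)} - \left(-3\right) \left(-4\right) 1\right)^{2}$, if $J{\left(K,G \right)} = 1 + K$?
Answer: $9$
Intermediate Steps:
$d{\left(a,s \right)} = 1 + 2 a$ ($d{\left(a,s \right)} = a + \left(1 + a\right) = 1 + 2 a$)
$\left(d{\left(4,7 \right)} - \left(-3\right) \left(-4\right) 1\right)^{2} = \left(\left(1 + 2 \cdot 4\right) - \left(-3\right) \left(-4\right) 1\right)^{2} = \left(\left(1 + 8\right) - 12 \cdot 1\right)^{2} = \left(9 - 12\right)^{2} = \left(-3\right)^{2} = 9$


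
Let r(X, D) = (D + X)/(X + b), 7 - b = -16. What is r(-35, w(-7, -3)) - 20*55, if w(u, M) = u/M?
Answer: -19751/18 ≈ -1097.3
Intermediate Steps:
b = 23 (b = 7 - 1*(-16) = 7 + 16 = 23)
r(X, D) = (D + X)/(23 + X) (r(X, D) = (D + X)/(X + 23) = (D + X)/(23 + X))
r(-35, w(-7, -3)) - 20*55 = (-7/(-3) - 35)/(23 - 35) - 20*55 = (-7*(-⅓) - 35)/(-12) - 1100 = -(7/3 - 35)/12 - 1100 = -1/12*(-98/3) - 1100 = 49/18 - 1100 = -19751/18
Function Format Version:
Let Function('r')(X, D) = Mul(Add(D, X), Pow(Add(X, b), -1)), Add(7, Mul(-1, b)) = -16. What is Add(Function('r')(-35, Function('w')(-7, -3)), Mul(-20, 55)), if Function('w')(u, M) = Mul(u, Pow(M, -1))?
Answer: Rational(-19751, 18) ≈ -1097.3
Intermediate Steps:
b = 23 (b = Add(7, Mul(-1, -16)) = Add(7, 16) = 23)
Function('r')(X, D) = Mul(Pow(Add(23, X), -1), Add(D, X)) (Function('r')(X, D) = Mul(Add(D, X), Pow(Add(X, 23), -1)) = Mul(Add(D, X), Pow(Add(23, X), -1)) = Mul(Pow(Add(23, X), -1), Add(D, X)))
Add(Function('r')(-35, Function('w')(-7, -3)), Mul(-20, 55)) = Add(Mul(Pow(Add(23, -35), -1), Add(Mul(-7, Pow(-3, -1)), -35)), Mul(-20, 55)) = Add(Mul(Pow(-12, -1), Add(Mul(-7, Rational(-1, 3)), -35)), -1100) = Add(Mul(Rational(-1, 12), Add(Rational(7, 3), -35)), -1100) = Add(Mul(Rational(-1, 12), Rational(-98, 3)), -1100) = Add(Rational(49, 18), -1100) = Rational(-19751, 18)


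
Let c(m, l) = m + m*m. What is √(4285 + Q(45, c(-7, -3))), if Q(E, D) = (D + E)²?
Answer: √11854 ≈ 108.88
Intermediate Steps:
c(m, l) = m + m²
√(4285 + Q(45, c(-7, -3))) = √(4285 + (-7*(1 - 7) + 45)²) = √(4285 + (-7*(-6) + 45)²) = √(4285 + (42 + 45)²) = √(4285 + 87²) = √(4285 + 7569) = √11854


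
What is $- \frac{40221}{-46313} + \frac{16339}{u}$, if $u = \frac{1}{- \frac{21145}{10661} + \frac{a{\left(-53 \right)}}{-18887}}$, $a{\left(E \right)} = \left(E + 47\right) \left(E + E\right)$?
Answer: $- \frac{307325880477829330}{9325322020091} \approx -32956.0$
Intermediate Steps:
$a{\left(E \right)} = 2 E \left(47 + E\right)$ ($a{\left(E \right)} = \left(47 + E\right) 2 E = 2 E \left(47 + E\right)$)
$u = - \frac{201354307}{406146011}$ ($u = \frac{1}{- \frac{21145}{10661} + \frac{2 \left(-53\right) \left(47 - 53\right)}{-18887}} = \frac{1}{\left(-21145\right) \frac{1}{10661} + 2 \left(-53\right) \left(-6\right) \left(- \frac{1}{18887}\right)} = \frac{1}{- \frac{21145}{10661} + 636 \left(- \frac{1}{18887}\right)} = \frac{1}{- \frac{21145}{10661} - \frac{636}{18887}} = \frac{1}{- \frac{406146011}{201354307}} = - \frac{201354307}{406146011} \approx -0.49577$)
$- \frac{40221}{-46313} + \frac{16339}{u} = - \frac{40221}{-46313} + \frac{16339}{- \frac{201354307}{406146011}} = \left(-40221\right) \left(- \frac{1}{46313}\right) + 16339 \left(- \frac{406146011}{201354307}\right) = \frac{40221}{46313} - \frac{6636019673729}{201354307} = - \frac{307325880477829330}{9325322020091}$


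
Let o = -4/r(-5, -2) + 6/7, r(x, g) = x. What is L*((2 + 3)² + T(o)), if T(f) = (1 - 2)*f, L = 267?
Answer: 218139/35 ≈ 6232.5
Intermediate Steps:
o = 58/35 (o = -4/(-5) + 6/7 = -4*(-⅕) + 6*(⅐) = ⅘ + 6/7 = 58/35 ≈ 1.6571)
T(f) = -f
L*((2 + 3)² + T(o)) = 267*((2 + 3)² - 1*58/35) = 267*(5² - 58/35) = 267*(25 - 58/35) = 267*(817/35) = 218139/35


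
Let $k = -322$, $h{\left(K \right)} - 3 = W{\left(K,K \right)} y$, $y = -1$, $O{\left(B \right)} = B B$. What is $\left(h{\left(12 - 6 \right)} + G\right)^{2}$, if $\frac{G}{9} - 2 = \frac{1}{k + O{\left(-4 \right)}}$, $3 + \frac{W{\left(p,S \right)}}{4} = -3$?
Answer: $\frac{2337841}{1156} \approx 2022.4$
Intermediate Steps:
$O{\left(B \right)} = B^{2}$
$W{\left(p,S \right)} = -24$ ($W{\left(p,S \right)} = -12 + 4 \left(-3\right) = -12 - 12 = -24$)
$h{\left(K \right)} = 27$ ($h{\left(K \right)} = 3 - -24 = 3 + 24 = 27$)
$G = \frac{611}{34}$ ($G = 18 + \frac{9}{-322 + \left(-4\right)^{2}} = 18 + \frac{9}{-322 + 16} = 18 + \frac{9}{-306} = 18 + 9 \left(- \frac{1}{306}\right) = 18 - \frac{1}{34} = \frac{611}{34} \approx 17.971$)
$\left(h{\left(12 - 6 \right)} + G\right)^{2} = \left(27 + \frac{611}{34}\right)^{2} = \left(\frac{1529}{34}\right)^{2} = \frac{2337841}{1156}$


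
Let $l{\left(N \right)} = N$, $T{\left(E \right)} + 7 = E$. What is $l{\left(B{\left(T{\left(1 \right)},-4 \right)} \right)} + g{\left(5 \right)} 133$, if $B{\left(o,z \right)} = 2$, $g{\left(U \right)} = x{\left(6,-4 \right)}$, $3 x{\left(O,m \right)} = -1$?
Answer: $- \frac{127}{3} \approx -42.333$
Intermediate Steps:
$x{\left(O,m \right)} = - \frac{1}{3}$ ($x{\left(O,m \right)} = \frac{1}{3} \left(-1\right) = - \frac{1}{3}$)
$g{\left(U \right)} = - \frac{1}{3}$
$T{\left(E \right)} = -7 + E$
$l{\left(B{\left(T{\left(1 \right)},-4 \right)} \right)} + g{\left(5 \right)} 133 = 2 - \frac{133}{3} = - \frac{127}{3}$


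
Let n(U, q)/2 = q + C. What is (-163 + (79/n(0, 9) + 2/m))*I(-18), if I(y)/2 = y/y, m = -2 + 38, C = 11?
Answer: -57949/180 ≈ -321.94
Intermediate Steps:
m = 36
n(U, q) = 22 + 2*q (n(U, q) = 2*(q + 11) = 2*(11 + q) = 22 + 2*q)
I(y) = 2 (I(y) = 2*(y/y) = 2*1 = 2)
(-163 + (79/n(0, 9) + 2/m))*I(-18) = (-163 + (79/(22 + 2*9) + 2/36))*2 = (-163 + (79/(22 + 18) + 2*(1/36)))*2 = (-163 + (79/40 + 1/18))*2 = (-163 + 731/360)*2 = -57949/360*2 = -57949/180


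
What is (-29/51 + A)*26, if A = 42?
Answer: 54938/51 ≈ 1077.2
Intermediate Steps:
(-29/51 + A)*26 = (-29/51 + 42)*26 = (2113/51)*26 = 54938/51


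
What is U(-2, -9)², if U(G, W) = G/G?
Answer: 1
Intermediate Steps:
U(G, W) = 1
U(-2, -9)² = 1² = 1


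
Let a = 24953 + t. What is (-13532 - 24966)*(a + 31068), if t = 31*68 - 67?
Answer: -2235270876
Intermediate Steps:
t = 2041 (t = 2108 - 67 = 2041)
a = 26994 (a = 24953 + 2041 = 26994)
(-13532 - 24966)*(a + 31068) = (-13532 - 24966)*(26994 + 31068) = -38498*58062 = -2235270876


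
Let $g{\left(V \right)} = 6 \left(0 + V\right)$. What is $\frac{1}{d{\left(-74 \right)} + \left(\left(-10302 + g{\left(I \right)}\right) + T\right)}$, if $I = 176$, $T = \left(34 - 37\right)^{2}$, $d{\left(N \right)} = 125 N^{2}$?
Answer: $\frac{1}{675263} \approx 1.4809 \cdot 10^{-6}$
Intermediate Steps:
$T = 9$ ($T = \left(-3\right)^{2} = 9$)
$g{\left(V \right)} = 6 V$
$\frac{1}{d{\left(-74 \right)} + \left(\left(-10302 + g{\left(I \right)}\right) + T\right)} = \frac{1}{125 \left(-74\right)^{2} + \left(\left(-10302 + 6 \cdot 176\right) + 9\right)} = \frac{1}{125 \cdot 5476 + \left(\left(-10302 + 1056\right) + 9\right)} = \frac{1}{684500 + \left(-9246 + 9\right)} = \frac{1}{684500 - 9237} = \frac{1}{675263}$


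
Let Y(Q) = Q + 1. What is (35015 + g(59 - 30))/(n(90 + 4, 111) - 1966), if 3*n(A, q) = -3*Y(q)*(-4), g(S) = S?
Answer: -17522/759 ≈ -23.086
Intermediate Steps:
Y(Q) = 1 + Q
n(A, q) = 4 + 4*q (n(A, q) = (-3*(1 + q)*(-4))/3 = ((-3 - 3*q)*(-4))/3 = (12 + 12*q)/3 = 4 + 4*q)
(35015 + g(59 - 30))/(n(90 + 4, 111) - 1966) = (35015 + (59 - 30))/((4 + 4*111) - 1966) = (35015 + 29)/((4 + 444) - 1966) = 35044/(448 - 1966) = 35044/(-1518) = 35044*(-1/1518) = -17522/759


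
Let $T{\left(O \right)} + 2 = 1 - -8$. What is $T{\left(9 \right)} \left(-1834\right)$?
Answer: $-12838$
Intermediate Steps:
$T{\left(O \right)} = 7$ ($T{\left(O \right)} = -2 + \left(1 - -8\right) = -2 + \left(1 + 8\right) = -2 + 9 = 7$)
$T{\left(9 \right)} \left(-1834\right) = 7 \left(-1834\right) = -12838$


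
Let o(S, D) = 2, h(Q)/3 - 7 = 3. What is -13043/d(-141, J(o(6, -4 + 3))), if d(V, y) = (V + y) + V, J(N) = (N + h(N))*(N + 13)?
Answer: -13043/198 ≈ -65.874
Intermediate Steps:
h(Q) = 30 (h(Q) = 21 + 3*3 = 21 + 9 = 30)
J(N) = (13 + N)*(30 + N) (J(N) = (N + 30)*(N + 13) = (30 + N)*(13 + N) = (13 + N)*(30 + N))
d(V, y) = y + 2*V
-13043/d(-141, J(o(6, -4 + 3))) = -13043/((390 + 2**2 + 43*2) + 2*(-141)) = -13043/((390 + 4 + 86) - 282) = -13043/(480 - 282) = -13043/198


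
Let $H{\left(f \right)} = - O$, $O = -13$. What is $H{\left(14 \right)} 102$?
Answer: $1326$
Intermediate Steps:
$H{\left(f \right)} = 13$ ($H{\left(f \right)} = \left(-1\right) \left(-13\right) = 13$)
$H{\left(14 \right)} 102 = 13 \cdot 102 = 1326$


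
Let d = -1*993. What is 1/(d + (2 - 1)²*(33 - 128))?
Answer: -1/1088 ≈ -0.00091912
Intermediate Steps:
d = -993
1/(d + (2 - 1)²*(33 - 128)) = 1/(-993 + (2 - 1)²*(33 - 128)) = 1/(-993 + 1²*(-95)) = 1/(-993 + 1*(-95)) = 1/(-993 - 95) = 1/(-1088) = -1/1088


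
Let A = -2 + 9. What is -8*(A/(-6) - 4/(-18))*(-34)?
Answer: -2312/9 ≈ -256.89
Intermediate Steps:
A = 7
-8*(A/(-6) - 4/(-18))*(-34) = -8*(7/(-6) - 4/(-18))*(-34) = -8*(7*(-⅙) - 4*(-1/18))*(-34) = -8*(-7/6 + 2/9)*(-34) = -8*(-17/18)*(-34) = (68/9)*(-34) = -2312/9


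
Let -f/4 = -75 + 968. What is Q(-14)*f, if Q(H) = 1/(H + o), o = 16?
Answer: -1786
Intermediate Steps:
f = -3572 (f = -4*(-75 + 968) = -4*893 = -3572)
Q(H) = 1/(16 + H) (Q(H) = 1/(H + 16) = 1/(16 + H))
Q(-14)*f = -3572/(16 - 14) = -3572/2 = (½)*(-3572) = -1786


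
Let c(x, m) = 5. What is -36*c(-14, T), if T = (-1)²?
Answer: -180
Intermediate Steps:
T = 1
-36*c(-14, T) = -36*5 = -180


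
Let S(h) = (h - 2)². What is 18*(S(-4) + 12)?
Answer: 864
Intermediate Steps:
S(h) = (-2 + h)²
18*(S(-4) + 12) = 18*((-2 - 4)² + 12) = 18*((-6)² + 12) = 18*(36 + 12) = 18*48 = 864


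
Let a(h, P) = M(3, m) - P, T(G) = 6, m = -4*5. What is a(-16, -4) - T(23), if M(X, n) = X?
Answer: 1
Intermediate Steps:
m = -20
a(h, P) = 3 - P
a(-16, -4) - T(23) = (3 - 1*(-4)) - 1*6 = (3 + 4) - 6 = 7 - 6 = 1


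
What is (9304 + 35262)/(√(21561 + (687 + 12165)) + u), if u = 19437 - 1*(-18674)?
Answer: 849227413/726206954 - 22283*√34413/726206954 ≈ 1.1637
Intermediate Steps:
u = 38111 (u = 19437 + 18674 = 38111)
(9304 + 35262)/(√(21561 + (687 + 12165)) + u) = (9304 + 35262)/(√(21561 + (687 + 12165)) + 38111) = 44566/(√(21561 + 12852) + 38111) = 44566/(√34413 + 38111) = 44566/(38111 + √34413)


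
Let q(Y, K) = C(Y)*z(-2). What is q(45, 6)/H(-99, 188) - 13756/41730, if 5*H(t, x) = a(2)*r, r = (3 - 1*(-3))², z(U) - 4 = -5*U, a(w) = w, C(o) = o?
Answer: 3623863/83460 ≈ 43.420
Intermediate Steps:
z(U) = 4 - 5*U
r = 36 (r = (3 + 3)² = 6² = 36)
q(Y, K) = 14*Y (q(Y, K) = Y*(4 - 5*(-2)) = Y*(4 + 10) = Y*14 = 14*Y)
H(t, x) = 72/5 (H(t, x) = (2*36)/5 = (⅕)*72 = 72/5)
q(45, 6)/H(-99, 188) - 13756/41730 = (14*45)/(72/5) - 13756/41730 = 630*(5/72) - 13756*1/41730 = 175/4 - 6878/20865 = 3623863/83460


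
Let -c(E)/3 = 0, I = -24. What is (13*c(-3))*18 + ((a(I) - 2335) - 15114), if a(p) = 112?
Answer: -17337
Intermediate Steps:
c(E) = 0 (c(E) = -3*0 = 0)
(13*c(-3))*18 + ((a(I) - 2335) - 15114) = (13*0)*18 + ((112 - 2335) - 15114) = 0*18 + (-2223 - 15114) = 0 - 17337 = -17337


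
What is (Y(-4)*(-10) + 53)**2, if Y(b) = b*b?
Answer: 11449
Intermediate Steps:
Y(b) = b**2
(Y(-4)*(-10) + 53)**2 = ((-4)**2*(-10) + 53)**2 = (16*(-10) + 53)**2 = (-160 + 53)**2 = (-107)**2 = 11449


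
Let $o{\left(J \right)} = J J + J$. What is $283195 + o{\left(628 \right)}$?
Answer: $678207$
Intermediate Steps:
$o{\left(J \right)} = J + J^{2}$ ($o{\left(J \right)} = J^{2} + J = J + J^{2}$)
$283195 + o{\left(628 \right)} = 283195 + 628 \left(1 + 628\right) = 283195 + 628 \cdot 629 = 283195 + 395012 = 678207$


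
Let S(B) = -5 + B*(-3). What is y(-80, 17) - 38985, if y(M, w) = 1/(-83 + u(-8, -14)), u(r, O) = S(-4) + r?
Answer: -3274741/84 ≈ -38985.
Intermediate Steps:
S(B) = -5 - 3*B
u(r, O) = 7 + r (u(r, O) = (-5 - 3*(-4)) + r = (-5 + 12) + r = 7 + r)
y(M, w) = -1/84 (y(M, w) = 1/(-83 + (7 - 8)) = 1/(-83 - 1) = 1/(-84) = -1/84)
y(-80, 17) - 38985 = -1/84 - 38985 = -3274741/84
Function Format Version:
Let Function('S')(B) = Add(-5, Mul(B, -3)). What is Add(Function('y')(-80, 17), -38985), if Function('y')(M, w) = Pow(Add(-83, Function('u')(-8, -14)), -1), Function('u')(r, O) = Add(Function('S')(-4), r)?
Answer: Rational(-3274741, 84) ≈ -38985.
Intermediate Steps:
Function('S')(B) = Add(-5, Mul(-3, B))
Function('u')(r, O) = Add(7, r) (Function('u')(r, O) = Add(Add(-5, Mul(-3, -4)), r) = Add(Add(-5, 12), r) = Add(7, r))
Function('y')(M, w) = Rational(-1, 84) (Function('y')(M, w) = Pow(Add(-83, Add(7, -8)), -1) = Pow(Add(-83, -1), -1) = Pow(-84, -1) = Rational(-1, 84))
Add(Function('y')(-80, 17), -38985) = Add(Rational(-1, 84), -38985) = Rational(-3274741, 84)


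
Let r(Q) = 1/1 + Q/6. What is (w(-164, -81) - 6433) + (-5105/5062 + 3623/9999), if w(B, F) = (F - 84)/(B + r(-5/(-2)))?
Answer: -635220693799033/98749744038 ≈ -6432.6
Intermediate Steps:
r(Q) = 1 + Q/6 (r(Q) = 1*1 + Q*(⅙) = 1 + Q/6)
w(B, F) = (-84 + F)/(17/12 + B) (w(B, F) = (F - 84)/(B + (1 + (-5/(-2))/6)) = (-84 + F)/(B + (1 + (-5*(-½))/6)) = (-84 + F)/(B + (1 + (⅙)*(5/2))) = (-84 + F)/(B + (1 + 5/12)) = (-84 + F)/(B + 17/12) = (-84 + F)/(17/12 + B))
(w(-164, -81) - 6433) + (-5105/5062 + 3623/9999) = (12*(-84 - 81)/(17 + 12*(-164)) - 6433) + (-5105/5062 + 3623/9999) = (12*(-165)/(17 - 1968) - 6433) + (-5105*1/5062 + 3623*(1/9999)) = (12*(-165)/(-1951) - 6433) + (-5105/5062 + 3623/9999) = (12*(-1/1951)*(-165) - 6433) - 32705269/50614938 = (1980/1951 - 6433) - 32705269/50614938 = -12548803/1951 - 32705269/50614938 = -635220693799033/98749744038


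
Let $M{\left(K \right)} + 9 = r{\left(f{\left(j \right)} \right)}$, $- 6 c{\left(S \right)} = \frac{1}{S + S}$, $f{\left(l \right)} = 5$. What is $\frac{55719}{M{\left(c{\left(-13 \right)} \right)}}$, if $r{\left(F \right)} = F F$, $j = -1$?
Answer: $\frac{55719}{16} \approx 3482.4$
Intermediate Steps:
$c{\left(S \right)} = - \frac{1}{12 S}$ ($c{\left(S \right)} = - \frac{1}{6 \left(S + S\right)} = - \frac{1}{6 \cdot 2 S} = - \frac{\frac{1}{2} \frac{1}{S}}{6} = - \frac{1}{12 S}$)
$r{\left(F \right)} = F^{2}$
$M{\left(K \right)} = 16$ ($M{\left(K \right)} = -9 + 5^{2} = -9 + 25 = 16$)
$\frac{55719}{M{\left(c{\left(-13 \right)} \right)}} = \frac{55719}{16}$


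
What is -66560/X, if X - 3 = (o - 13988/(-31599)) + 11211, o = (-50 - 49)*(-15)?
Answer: -2103229440/401289689 ≈ -5.2412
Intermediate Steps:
o = 1485 (o = -99*(-15) = 1485)
X = 401289689/31599 (X = 3 + ((1485 - 13988/(-31599)) + 11211) = 3 + ((1485 - 13988*(-1/31599)) + 11211) = 3 + ((1485 + 13988/31599) + 11211) = 3 + (46938503/31599 + 11211) = 3 + 401194892/31599 = 401289689/31599 ≈ 12699.)
-66560/X = -66560/401289689/31599 = -66560*31599/401289689 = -2103229440/401289689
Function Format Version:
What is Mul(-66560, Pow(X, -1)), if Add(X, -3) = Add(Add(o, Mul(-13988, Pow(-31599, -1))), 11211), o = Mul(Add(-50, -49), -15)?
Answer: Rational(-2103229440, 401289689) ≈ -5.2412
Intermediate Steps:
o = 1485 (o = Mul(-99, -15) = 1485)
X = Rational(401289689, 31599) (X = Add(3, Add(Add(1485, Mul(-13988, Pow(-31599, -1))), 11211)) = Add(3, Add(Add(1485, Mul(-13988, Rational(-1, 31599))), 11211)) = Add(3, Add(Add(1485, Rational(13988, 31599)), 11211)) = Add(3, Add(Rational(46938503, 31599), 11211)) = Add(3, Rational(401194892, 31599)) = Rational(401289689, 31599) ≈ 12699.)
Mul(-66560, Pow(X, -1)) = Mul(-66560, Pow(Rational(401289689, 31599), -1)) = Mul(-66560, Rational(31599, 401289689)) = Rational(-2103229440, 401289689)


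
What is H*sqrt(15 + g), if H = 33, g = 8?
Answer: 33*sqrt(23) ≈ 158.26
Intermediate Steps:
H*sqrt(15 + g) = 33*sqrt(15 + 8) = 33*sqrt(23)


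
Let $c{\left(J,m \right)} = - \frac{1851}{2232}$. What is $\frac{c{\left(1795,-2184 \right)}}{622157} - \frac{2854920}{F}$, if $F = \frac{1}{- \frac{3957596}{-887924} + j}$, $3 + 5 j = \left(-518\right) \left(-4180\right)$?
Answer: $- \frac{127034762304784311562121701}{102751632564648} \approx -1.2363 \cdot 10^{12}$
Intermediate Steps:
$c{\left(J,m \right)} = - \frac{617}{744}$ ($c{\left(J,m \right)} = \left(-1851\right) \frac{1}{2232} = - \frac{617}{744}$)
$j = \frac{2165237}{5}$ ($j = - \frac{3}{5} + \frac{\left(-518\right) \left(-4180\right)}{5} = - \frac{3}{5} + \frac{1}{5} \cdot 2165240 = - \frac{3}{5} + 433048 = \frac{2165237}{5} \approx 4.3305 \cdot 10^{5}$)
$F = \frac{1109905}{480646421492}$ ($F = \frac{1}{- \frac{3957596}{-887924} + \frac{2165237}{5}} = \frac{1}{\left(-3957596\right) \left(- \frac{1}{887924}\right) + \frac{2165237}{5}} = \frac{1}{\frac{989399}{221981} + \frac{2165237}{5}} = \frac{1}{\frac{480646421492}{1109905}} = \frac{1109905}{480646421492} \approx 2.3092 \cdot 10^{-6}$)
$\frac{c{\left(1795,-2184 \right)}}{622157} - \frac{2854920}{F} = - \frac{617}{744 \cdot 622157} - \frac{2854920}{\frac{1109905}{480646421492}} = \left(- \frac{617}{744}\right) \frac{1}{622157} - \frac{274441416329188128}{221981} = - \frac{617}{462884808} - \frac{274441416329188128}{221981} = - \frac{127034762304784311562121701}{102751632564648}$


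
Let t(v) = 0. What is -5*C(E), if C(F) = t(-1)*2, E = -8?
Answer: 0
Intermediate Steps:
C(F) = 0 (C(F) = 0*2 = 0)
-5*C(E) = -5*0 = 0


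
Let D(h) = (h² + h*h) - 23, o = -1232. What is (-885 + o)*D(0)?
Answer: 48691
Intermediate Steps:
D(h) = -23 + 2*h² (D(h) = (h² + h²) - 23 = 2*h² - 23 = -23 + 2*h²)
(-885 + o)*D(0) = (-885 - 1232)*(-23 + 2*0²) = -2117*(-23 + 2*0) = -2117*(-23 + 0) = -2117*(-23) = 48691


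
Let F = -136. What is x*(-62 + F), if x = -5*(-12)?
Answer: -11880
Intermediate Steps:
x = 60
x*(-62 + F) = 60*(-62 - 136) = 60*(-198) = -11880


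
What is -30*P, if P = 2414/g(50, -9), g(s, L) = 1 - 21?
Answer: 3621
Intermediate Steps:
g(s, L) = -20
P = -1207/10 (P = 2414/(-20) = 2414*(-1/20) = -1207/10 ≈ -120.70)
-30*P = -30*(-1207/10) = 3621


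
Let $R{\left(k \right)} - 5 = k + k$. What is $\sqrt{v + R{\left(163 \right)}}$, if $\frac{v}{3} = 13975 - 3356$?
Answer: $2 \sqrt{8047} \approx 179.41$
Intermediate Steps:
$R{\left(k \right)} = 5 + 2 k$ ($R{\left(k \right)} = 5 + \left(k + k\right) = 5 + 2 k$)
$v = 31857$ ($v = 3 \left(13975 - 3356\right) = 3 \cdot 10619 = 31857$)
$\sqrt{v + R{\left(163 \right)}} = \sqrt{31857 + \left(5 + 2 \cdot 163\right)} = \sqrt{31857 + \left(5 + 326\right)} = \sqrt{31857 + 331} = \sqrt{32188} = 2 \sqrt{8047}$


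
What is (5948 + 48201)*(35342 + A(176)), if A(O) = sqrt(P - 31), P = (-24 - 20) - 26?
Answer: 1913733958 + 54149*I*sqrt(101) ≈ 1.9137e+9 + 5.4419e+5*I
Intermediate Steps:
P = -70 (P = -44 - 26 = -70)
A(O) = I*sqrt(101) (A(O) = sqrt(-70 - 31) = sqrt(-101) = I*sqrt(101))
(5948 + 48201)*(35342 + A(176)) = (5948 + 48201)*(35342 + I*sqrt(101)) = 54149*(35342 + I*sqrt(101)) = 1913733958 + 54149*I*sqrt(101)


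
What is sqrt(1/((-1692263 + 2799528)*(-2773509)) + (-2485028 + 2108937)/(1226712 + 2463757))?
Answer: 2*I*sqrt(3272478595797988776820757418060099315)/11333465147674363065 ≈ 0.31923*I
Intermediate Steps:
sqrt(1/((-1692263 + 2799528)*(-2773509)) + (-2485028 + 2108937)/(1226712 + 2463757)) = sqrt(-1/2773509/1107265 - 376091/3690469) = sqrt((1/1107265)*(-1/2773509) - 376091*1/3690469) = sqrt(-1/3071009442885 - 376091/3690469) = sqrt(-1154979012387753004/11333465147674363065) = 2*I*sqrt(3272478595797988776820757418060099315)/11333465147674363065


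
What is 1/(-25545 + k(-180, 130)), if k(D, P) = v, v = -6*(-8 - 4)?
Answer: -1/25473 ≈ -3.9257e-5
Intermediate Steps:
v = 72 (v = -6*(-12) = 72)
k(D, P) = 72
1/(-25545 + k(-180, 130)) = 1/(-25545 + 72) = 1/(-25473) = -1/25473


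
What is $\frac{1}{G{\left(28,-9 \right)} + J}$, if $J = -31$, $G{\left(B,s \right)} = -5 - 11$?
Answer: $- \frac{1}{47} \approx -0.021277$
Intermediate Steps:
$G{\left(B,s \right)} = -16$ ($G{\left(B,s \right)} = -5 - 11 = -16$)
$\frac{1}{G{\left(28,-9 \right)} + J} = \frac{1}{-16 - 31} = \frac{1}{-47} = - \frac{1}{47}$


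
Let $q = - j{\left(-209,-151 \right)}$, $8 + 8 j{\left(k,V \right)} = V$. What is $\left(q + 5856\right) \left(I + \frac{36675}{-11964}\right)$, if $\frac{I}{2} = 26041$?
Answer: $\frac{9762921012537}{31904} \approx 3.0601 \cdot 10^{8}$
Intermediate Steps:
$I = 52082$ ($I = 2 \cdot 26041 = 52082$)
$j{\left(k,V \right)} = -1 + \frac{V}{8}$
$q = \frac{159}{8}$ ($q = - (-1 + \frac{1}{8} \left(-151\right)) = - (-1 - \frac{151}{8}) = \left(-1\right) \left(- \frac{159}{8}\right) = \frac{159}{8} \approx 19.875$)
$\left(q + 5856\right) \left(I + \frac{36675}{-11964}\right) = \left(\frac{159}{8} + 5856\right) \left(52082 + \frac{36675}{-11964}\right) = \frac{47007 \left(52082 + 36675 \left(- \frac{1}{11964}\right)\right)}{8} = \frac{47007 \left(52082 - \frac{12225}{3988}\right)}{8} = \frac{47007}{8} \cdot \frac{207690791}{3988} = \frac{9762921012537}{31904}$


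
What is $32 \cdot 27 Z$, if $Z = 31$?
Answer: $26784$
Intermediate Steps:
$32 \cdot 27 Z = 32 \cdot 27 \cdot 31 = 864 \cdot 31 = 26784$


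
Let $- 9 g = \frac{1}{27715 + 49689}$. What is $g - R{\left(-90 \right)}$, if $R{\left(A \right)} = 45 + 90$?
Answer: $- \frac{94045861}{696636} \approx -135.0$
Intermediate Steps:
$R{\left(A \right)} = 135$
$g = - \frac{1}{696636}$ ($g = - \frac{1}{9 \left(27715 + 49689\right)} = - \frac{1}{9 \cdot 77404} = \left(- \frac{1}{9}\right) \frac{1}{77404} = - \frac{1}{696636} \approx -1.4355 \cdot 10^{-6}$)
$g - R{\left(-90 \right)} = - \frac{1}{696636} - 135 = - \frac{94045861}{696636}$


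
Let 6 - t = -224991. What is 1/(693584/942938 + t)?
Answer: 471469/106079457385 ≈ 4.4445e-6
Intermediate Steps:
t = 224997 (t = 6 - 1*(-224991) = 6 + 224991 = 224997)
1/(693584/942938 + t) = 1/(693584/942938 + 224997) = 1/(693584*(1/942938) + 224997) = 1/(346792/471469 + 224997) = 1/(106079457385/471469) = 471469/106079457385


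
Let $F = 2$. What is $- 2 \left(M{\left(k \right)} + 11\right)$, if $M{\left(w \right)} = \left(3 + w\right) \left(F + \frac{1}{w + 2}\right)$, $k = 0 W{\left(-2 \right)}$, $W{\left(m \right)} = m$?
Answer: $-37$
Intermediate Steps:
$k = 0$ ($k = 0 \left(-2\right) = 0$)
$M{\left(w \right)} = \left(2 + \frac{1}{2 + w}\right) \left(3 + w\right)$ ($M{\left(w \right)} = \left(3 + w\right) \left(2 + \frac{1}{w + 2}\right) = \left(3 + w\right) \left(2 + \frac{1}{2 + w}\right) = \left(2 + \frac{1}{2 + w}\right) \left(3 + w\right)$)
$- 2 \left(M{\left(k \right)} + 11\right) = - 2 \left(\frac{15 + 2 \cdot 0^{2} + 11 \cdot 0}{2 + 0} + 11\right) = - 2 \left(\frac{15 + 2 \cdot 0 + 0}{2} + 11\right) = - 2 \left(\frac{15 + 0 + 0}{2} + 11\right) = - 2 \left(\frac{1}{2} \cdot 15 + 11\right) = - 2 \left(\frac{15}{2} + 11\right) = \left(-2\right) \frac{37}{2} = -37$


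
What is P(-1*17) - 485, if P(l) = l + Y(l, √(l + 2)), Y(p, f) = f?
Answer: -502 + I*√15 ≈ -502.0 + 3.873*I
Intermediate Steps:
P(l) = l + √(2 + l) (P(l) = l + √(l + 2) = l + √(2 + l))
P(-1*17) - 485 = (-1*17 + √(2 - 1*17)) - 485 = (-17 + √(2 - 17)) - 485 = (-17 + √(-15)) - 485 = (-17 + I*√15) - 485 = -502 + I*√15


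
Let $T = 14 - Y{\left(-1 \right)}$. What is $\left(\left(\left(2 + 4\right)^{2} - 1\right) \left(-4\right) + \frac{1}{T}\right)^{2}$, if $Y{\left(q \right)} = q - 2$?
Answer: $\frac{5659641}{289} \approx 19584.0$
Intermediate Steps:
$Y{\left(q \right)} = -2 + q$
$T = 17$ ($T = 14 - \left(-2 - 1\right) = 14 - -3 = 14 + 3 = 17$)
$\left(\left(\left(2 + 4\right)^{2} - 1\right) \left(-4\right) + \frac{1}{T}\right)^{2} = \left(\left(\left(2 + 4\right)^{2} - 1\right) \left(-4\right) + \frac{1}{17}\right)^{2} = \left(\left(6^{2} - 1\right) \left(-4\right) + \frac{1}{17}\right)^{2} = \left(\left(36 - 1\right) \left(-4\right) + \frac{1}{17}\right)^{2} = \left(35 \left(-4\right) + \frac{1}{17}\right)^{2} = \left(-140 + \frac{1}{17}\right)^{2} = \left(- \frac{2379}{17}\right)^{2} = \frac{5659641}{289}$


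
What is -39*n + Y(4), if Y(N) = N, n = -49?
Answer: 1915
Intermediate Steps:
-39*n + Y(4) = -39*(-49) + 4 = 1911 + 4 = 1915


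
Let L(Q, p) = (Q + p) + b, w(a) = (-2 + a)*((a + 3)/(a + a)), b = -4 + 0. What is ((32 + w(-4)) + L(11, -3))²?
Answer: 19881/16 ≈ 1242.6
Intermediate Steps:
b = -4
w(a) = (-2 + a)*(3 + a)/(2*a) (w(a) = (-2 + a)*((3 + a)/((2*a))) = (-2 + a)*((3 + a)*(1/(2*a))) = (-2 + a)*((3 + a)/(2*a)) = (-2 + a)*(3 + a)/(2*a))
L(Q, p) = -4 + Q + p (L(Q, p) = (Q + p) - 4 = -4 + Q + p)
((32 + w(-4)) + L(11, -3))² = ((32 + (½)*(-6 - 4*(1 - 4))/(-4)) + (-4 + 11 - 3))² = ((32 + (½)*(-¼)*(-6 - 4*(-3))) + 4)² = ((32 + (½)*(-¼)*(-6 + 12)) + 4)² = ((32 + (½)*(-¼)*6) + 4)² = ((32 - ¾) + 4)² = (125/4 + 4)² = (141/4)² = 19881/16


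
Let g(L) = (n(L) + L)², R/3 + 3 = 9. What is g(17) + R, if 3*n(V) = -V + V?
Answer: 307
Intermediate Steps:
n(V) = 0 (n(V) = (-V + V)/3 = (⅓)*0 = 0)
R = 18 (R = -9 + 3*9 = -9 + 27 = 18)
g(L) = L² (g(L) = (0 + L)² = L²)
g(17) + R = 17² + 18 = 289 + 18 = 307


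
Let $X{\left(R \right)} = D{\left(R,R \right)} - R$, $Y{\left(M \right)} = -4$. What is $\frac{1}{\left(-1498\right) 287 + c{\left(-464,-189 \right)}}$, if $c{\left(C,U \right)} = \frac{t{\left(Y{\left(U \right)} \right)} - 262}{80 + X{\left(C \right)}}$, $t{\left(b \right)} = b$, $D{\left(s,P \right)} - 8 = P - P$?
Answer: $- \frac{276}{118659709} \approx -2.326 \cdot 10^{-6}$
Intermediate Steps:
$D{\left(s,P \right)} = 8$ ($D{\left(s,P \right)} = 8 + \left(P - P\right) = 8 + 0 = 8$)
$X{\left(R \right)} = 8 - R$
$c{\left(C,U \right)} = - \frac{266}{88 - C}$ ($c{\left(C,U \right)} = \frac{-4 - 262}{80 - \left(-8 + C\right)} = - \frac{266}{88 - C}$)
$\frac{1}{\left(-1498\right) 287 + c{\left(-464,-189 \right)}} = \frac{1}{\left(-1498\right) 287 + \frac{266}{-88 - 464}} = \frac{1}{-429926 + \frac{266}{-552}} = \frac{1}{-429926 + 266 \left(- \frac{1}{552}\right)} = \frac{1}{-429926 - \frac{133}{276}} = \frac{1}{- \frac{118659709}{276}} = - \frac{276}{118659709}$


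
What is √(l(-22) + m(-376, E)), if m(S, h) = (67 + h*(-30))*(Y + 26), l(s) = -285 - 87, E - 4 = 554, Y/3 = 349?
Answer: I*√17890501 ≈ 4229.7*I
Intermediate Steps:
Y = 1047 (Y = 3*349 = 1047)
E = 558 (E = 4 + 554 = 558)
l(s) = -372
m(S, h) = 71891 - 32190*h (m(S, h) = (67 + h*(-30))*(1047 + 26) = (67 - 30*h)*1073 = 71891 - 32190*h)
√(l(-22) + m(-376, E)) = √(-372 + (71891 - 32190*558)) = √(-372 + (71891 - 17962020)) = √(-372 - 17890129) = √(-17890501) = I*√17890501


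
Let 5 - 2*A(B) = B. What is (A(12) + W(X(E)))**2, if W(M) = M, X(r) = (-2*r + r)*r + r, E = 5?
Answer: 2209/4 ≈ 552.25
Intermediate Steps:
A(B) = 5/2 - B/2
X(r) = r - r**2 (X(r) = (-r)*r + r = -r**2 + r = r - r**2)
(A(12) + W(X(E)))**2 = ((5/2 - 1/2*12) + 5*(1 - 1*5))**2 = ((5/2 - 6) + 5*(1 - 5))**2 = (-7/2 + 5*(-4))**2 = (-7/2 - 20)**2 = (-47/2)**2 = 2209/4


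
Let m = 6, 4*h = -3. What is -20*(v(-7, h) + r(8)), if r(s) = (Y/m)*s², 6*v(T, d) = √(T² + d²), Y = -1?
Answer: 640/3 - 5*√793/6 ≈ 189.87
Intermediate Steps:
h = -¾ (h = (¼)*(-3) = -¾ ≈ -0.75000)
v(T, d) = √(T² + d²)/6
r(s) = -s²/6 (r(s) = (-1/6)*s² = (-1*⅙)*s² = -s²/6)
-20*(v(-7, h) + r(8)) = -20*(√((-7)² + (-¾)²)/6 - ⅙*8²) = -20*(√(49 + 9/16)/6 - ⅙*64) = -20*(√(793/16)/6 - 32/3) = -20*((√793/4)/6 - 32/3) = -20*(√793/24 - 32/3) = -20*(-32/3 + √793/24) = 640/3 - 5*√793/6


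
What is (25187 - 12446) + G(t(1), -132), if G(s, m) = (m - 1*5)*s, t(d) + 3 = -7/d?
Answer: 14111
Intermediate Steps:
t(d) = -3 - 7/d
G(s, m) = s*(-5 + m) (G(s, m) = (m - 5)*s = (-5 + m)*s = s*(-5 + m))
(25187 - 12446) + G(t(1), -132) = (25187 - 12446) + (-3 - 7/1)*(-5 - 132) = 12741 + (-3 - 7*1)*(-137) = 12741 + (-3 - 7)*(-137) = 12741 - 10*(-137) = 12741 + 1370 = 14111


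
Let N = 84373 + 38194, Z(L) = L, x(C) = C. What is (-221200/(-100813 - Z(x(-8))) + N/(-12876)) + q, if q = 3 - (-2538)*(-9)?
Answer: -5930746788251/259593036 ≈ -22846.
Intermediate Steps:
N = 122567
q = -22839 (q = 3 - 94*243 = 3 - 22842 = -22839)
(-221200/(-100813 - Z(x(-8))) + N/(-12876)) + q = (-221200/(-100813 - 1*(-8)) + 122567/(-12876)) - 22839 = (-221200/(-100813 + 8) + 122567*(-1/12876)) - 22839 = (-221200/(-100805) - 122567/12876) - 22839 = (-221200*(-1/100805) - 122567/12876) - 22839 = (44240/20161 - 122567/12876) - 22839 = -1901439047/259593036 - 22839 = -5930746788251/259593036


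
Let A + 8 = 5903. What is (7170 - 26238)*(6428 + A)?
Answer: -234974964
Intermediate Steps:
A = 5895 (A = -8 + 5903 = 5895)
(7170 - 26238)*(6428 + A) = (7170 - 26238)*(6428 + 5895) = -19068*12323 = -234974964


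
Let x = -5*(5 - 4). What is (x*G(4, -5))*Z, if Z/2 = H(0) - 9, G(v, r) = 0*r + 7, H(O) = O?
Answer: 630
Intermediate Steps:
x = -5 (x = -5*1 = -5)
G(v, r) = 7 (G(v, r) = 0 + 7 = 7)
Z = -18 (Z = 2*(0 - 9) = 2*(-9) = -18)
(x*G(4, -5))*Z = -5*7*(-18) = -35*(-18) = 630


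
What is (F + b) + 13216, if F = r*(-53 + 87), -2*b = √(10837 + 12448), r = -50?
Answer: 11516 - √23285/2 ≈ 11440.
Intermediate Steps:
b = -√23285/2 (b = -√(10837 + 12448)/2 = -√23285/2 ≈ -76.297)
F = -1700 (F = -50*(-53 + 87) = -50*34 = -1700)
(F + b) + 13216 = (-1700 - √23285/2) + 13216 = 11516 - √23285/2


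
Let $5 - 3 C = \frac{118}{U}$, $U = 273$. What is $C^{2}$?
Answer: $\frac{1555009}{670761} \approx 2.3183$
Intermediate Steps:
$C = \frac{1247}{819}$ ($C = \frac{5}{3} - \frac{118 \cdot \frac{1}{273}}{3} = \frac{5}{3} - \frac{118}{819} = \frac{1247}{819} \approx 1.5226$)
$C^{2} = \left(\frac{1247}{819}\right)^{2} = \frac{1555009}{670761}$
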